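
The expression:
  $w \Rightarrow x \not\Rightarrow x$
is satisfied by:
  {w: False}


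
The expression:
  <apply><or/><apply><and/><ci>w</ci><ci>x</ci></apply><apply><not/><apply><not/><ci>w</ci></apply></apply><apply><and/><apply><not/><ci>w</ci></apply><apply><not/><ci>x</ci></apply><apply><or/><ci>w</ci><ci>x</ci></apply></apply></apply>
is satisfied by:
  {w: True}


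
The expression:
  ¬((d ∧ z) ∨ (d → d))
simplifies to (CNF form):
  False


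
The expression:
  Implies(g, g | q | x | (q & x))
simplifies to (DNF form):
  True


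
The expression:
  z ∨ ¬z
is always true.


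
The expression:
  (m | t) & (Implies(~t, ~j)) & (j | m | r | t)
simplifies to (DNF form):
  t | (m & ~j)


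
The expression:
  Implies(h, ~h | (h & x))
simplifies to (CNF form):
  x | ~h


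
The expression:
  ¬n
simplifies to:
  ¬n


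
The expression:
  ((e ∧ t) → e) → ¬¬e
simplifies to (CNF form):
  e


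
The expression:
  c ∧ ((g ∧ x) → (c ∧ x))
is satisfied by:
  {c: True}


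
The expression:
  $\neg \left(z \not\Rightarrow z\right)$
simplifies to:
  $\text{True}$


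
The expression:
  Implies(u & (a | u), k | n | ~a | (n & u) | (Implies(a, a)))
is always true.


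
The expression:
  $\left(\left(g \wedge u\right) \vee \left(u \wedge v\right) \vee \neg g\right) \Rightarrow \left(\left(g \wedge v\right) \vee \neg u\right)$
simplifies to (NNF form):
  $\left(g \wedge v\right) \vee \neg u$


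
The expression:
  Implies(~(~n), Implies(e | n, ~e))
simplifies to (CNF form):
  ~e | ~n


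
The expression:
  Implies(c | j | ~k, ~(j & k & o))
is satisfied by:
  {k: False, o: False, j: False}
  {j: True, k: False, o: False}
  {o: True, k: False, j: False}
  {j: True, o: True, k: False}
  {k: True, j: False, o: False}
  {j: True, k: True, o: False}
  {o: True, k: True, j: False}


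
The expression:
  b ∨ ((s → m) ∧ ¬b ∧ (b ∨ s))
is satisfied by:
  {b: True, m: True, s: True}
  {b: True, m: True, s: False}
  {b: True, s: True, m: False}
  {b: True, s: False, m: False}
  {m: True, s: True, b: False}


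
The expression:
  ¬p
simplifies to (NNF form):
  ¬p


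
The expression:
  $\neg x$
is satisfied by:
  {x: False}


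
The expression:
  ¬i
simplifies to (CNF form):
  ¬i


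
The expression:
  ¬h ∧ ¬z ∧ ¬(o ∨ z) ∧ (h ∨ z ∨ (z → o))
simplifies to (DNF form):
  ¬h ∧ ¬o ∧ ¬z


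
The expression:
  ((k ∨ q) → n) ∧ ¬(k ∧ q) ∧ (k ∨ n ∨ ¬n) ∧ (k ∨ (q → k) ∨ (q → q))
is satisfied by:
  {n: True, k: False, q: False}
  {k: False, q: False, n: False}
  {n: True, q: True, k: False}
  {n: True, k: True, q: False}


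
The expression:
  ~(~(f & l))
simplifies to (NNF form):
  f & l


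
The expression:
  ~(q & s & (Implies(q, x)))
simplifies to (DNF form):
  ~q | ~s | ~x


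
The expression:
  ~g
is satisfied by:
  {g: False}


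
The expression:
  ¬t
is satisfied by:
  {t: False}


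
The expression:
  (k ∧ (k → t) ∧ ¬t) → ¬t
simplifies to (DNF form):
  True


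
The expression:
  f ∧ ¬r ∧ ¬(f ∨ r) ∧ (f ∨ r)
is never true.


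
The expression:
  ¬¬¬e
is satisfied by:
  {e: False}


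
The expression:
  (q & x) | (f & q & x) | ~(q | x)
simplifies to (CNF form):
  (q | ~q) & (q | ~x) & (x | ~q) & (x | ~x)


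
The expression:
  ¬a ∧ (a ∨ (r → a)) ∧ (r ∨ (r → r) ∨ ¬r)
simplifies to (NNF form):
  ¬a ∧ ¬r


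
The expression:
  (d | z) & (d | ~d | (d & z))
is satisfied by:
  {d: True, z: True}
  {d: True, z: False}
  {z: True, d: False}


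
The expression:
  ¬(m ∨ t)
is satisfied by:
  {t: False, m: False}


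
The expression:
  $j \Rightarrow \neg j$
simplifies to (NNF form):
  $\neg j$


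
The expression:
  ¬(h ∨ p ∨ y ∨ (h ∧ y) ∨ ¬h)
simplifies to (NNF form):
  False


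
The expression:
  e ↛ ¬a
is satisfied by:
  {a: True, e: True}


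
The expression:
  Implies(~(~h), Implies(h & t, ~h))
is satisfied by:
  {h: False, t: False}
  {t: True, h: False}
  {h: True, t: False}


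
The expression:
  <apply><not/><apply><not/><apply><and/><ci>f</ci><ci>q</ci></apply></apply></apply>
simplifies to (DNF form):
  <apply><and/><ci>f</ci><ci>q</ci></apply>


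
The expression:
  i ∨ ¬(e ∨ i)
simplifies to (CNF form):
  i ∨ ¬e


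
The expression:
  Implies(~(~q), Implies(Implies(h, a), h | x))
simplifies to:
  h | x | ~q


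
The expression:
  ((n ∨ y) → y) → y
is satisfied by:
  {n: True, y: True}
  {n: True, y: False}
  {y: True, n: False}


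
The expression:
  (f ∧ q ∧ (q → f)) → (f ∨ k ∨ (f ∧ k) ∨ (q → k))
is always true.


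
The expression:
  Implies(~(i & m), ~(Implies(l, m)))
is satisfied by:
  {i: True, l: True, m: False}
  {l: True, m: False, i: False}
  {i: True, m: True, l: True}
  {i: True, m: True, l: False}


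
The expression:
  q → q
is always true.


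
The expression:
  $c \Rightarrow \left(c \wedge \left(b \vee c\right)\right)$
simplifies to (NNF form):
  $\text{True}$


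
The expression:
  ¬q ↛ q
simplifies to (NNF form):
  ¬q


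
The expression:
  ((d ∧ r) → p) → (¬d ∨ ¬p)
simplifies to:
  ¬d ∨ ¬p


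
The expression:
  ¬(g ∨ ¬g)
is never true.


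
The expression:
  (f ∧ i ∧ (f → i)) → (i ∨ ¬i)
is always true.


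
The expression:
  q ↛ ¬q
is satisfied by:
  {q: True}


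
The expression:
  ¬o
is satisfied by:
  {o: False}


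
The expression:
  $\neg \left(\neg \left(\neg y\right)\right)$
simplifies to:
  $\neg y$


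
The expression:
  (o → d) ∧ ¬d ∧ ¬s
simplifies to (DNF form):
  ¬d ∧ ¬o ∧ ¬s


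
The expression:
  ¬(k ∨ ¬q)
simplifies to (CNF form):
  q ∧ ¬k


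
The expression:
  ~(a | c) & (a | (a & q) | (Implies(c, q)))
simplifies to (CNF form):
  ~a & ~c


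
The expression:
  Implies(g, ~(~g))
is always true.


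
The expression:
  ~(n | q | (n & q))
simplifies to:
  ~n & ~q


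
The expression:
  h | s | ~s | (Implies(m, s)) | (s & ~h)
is always true.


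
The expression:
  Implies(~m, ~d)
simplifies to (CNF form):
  m | ~d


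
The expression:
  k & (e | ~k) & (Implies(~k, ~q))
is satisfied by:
  {e: True, k: True}


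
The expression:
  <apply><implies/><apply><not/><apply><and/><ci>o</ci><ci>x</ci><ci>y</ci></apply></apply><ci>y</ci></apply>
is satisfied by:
  {y: True}


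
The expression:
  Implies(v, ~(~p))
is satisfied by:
  {p: True, v: False}
  {v: False, p: False}
  {v: True, p: True}


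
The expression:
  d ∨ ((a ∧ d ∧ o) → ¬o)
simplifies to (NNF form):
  True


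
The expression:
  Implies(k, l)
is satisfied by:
  {l: True, k: False}
  {k: False, l: False}
  {k: True, l: True}


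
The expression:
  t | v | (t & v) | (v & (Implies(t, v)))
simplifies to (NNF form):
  t | v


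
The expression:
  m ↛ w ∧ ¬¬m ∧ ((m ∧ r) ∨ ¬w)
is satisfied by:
  {m: True, w: False}


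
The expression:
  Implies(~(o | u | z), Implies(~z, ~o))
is always true.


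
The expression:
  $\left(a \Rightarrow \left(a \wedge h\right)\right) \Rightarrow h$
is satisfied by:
  {a: True, h: True}
  {a: True, h: False}
  {h: True, a: False}


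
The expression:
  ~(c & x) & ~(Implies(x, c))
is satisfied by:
  {x: True, c: False}


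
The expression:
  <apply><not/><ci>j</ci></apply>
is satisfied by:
  {j: False}


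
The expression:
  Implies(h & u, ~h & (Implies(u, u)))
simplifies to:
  ~h | ~u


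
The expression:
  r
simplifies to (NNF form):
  r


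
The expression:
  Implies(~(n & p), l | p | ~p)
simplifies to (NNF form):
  True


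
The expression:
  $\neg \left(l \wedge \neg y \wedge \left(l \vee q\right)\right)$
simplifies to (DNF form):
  $y \vee \neg l$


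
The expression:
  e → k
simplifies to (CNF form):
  k ∨ ¬e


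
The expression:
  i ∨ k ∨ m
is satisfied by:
  {i: True, k: True, m: True}
  {i: True, k: True, m: False}
  {i: True, m: True, k: False}
  {i: True, m: False, k: False}
  {k: True, m: True, i: False}
  {k: True, m: False, i: False}
  {m: True, k: False, i: False}


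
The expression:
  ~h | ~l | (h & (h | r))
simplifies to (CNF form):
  True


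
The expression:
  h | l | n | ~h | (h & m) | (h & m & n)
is always true.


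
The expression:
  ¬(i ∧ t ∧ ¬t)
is always true.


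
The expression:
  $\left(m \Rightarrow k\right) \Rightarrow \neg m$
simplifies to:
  $\neg k \vee \neg m$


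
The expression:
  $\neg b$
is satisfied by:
  {b: False}


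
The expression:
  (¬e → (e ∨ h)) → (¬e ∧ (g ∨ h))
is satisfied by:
  {e: False}


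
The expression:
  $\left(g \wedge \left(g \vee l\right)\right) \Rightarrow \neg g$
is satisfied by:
  {g: False}


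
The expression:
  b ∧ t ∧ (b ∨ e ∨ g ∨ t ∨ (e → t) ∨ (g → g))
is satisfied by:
  {t: True, b: True}


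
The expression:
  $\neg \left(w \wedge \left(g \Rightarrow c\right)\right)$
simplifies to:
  $\left(g \wedge \neg c\right) \vee \neg w$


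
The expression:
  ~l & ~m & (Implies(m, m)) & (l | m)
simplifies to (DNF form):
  False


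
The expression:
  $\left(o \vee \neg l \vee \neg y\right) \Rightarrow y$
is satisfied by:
  {y: True}


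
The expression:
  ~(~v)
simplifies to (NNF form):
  v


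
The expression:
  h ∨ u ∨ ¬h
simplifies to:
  True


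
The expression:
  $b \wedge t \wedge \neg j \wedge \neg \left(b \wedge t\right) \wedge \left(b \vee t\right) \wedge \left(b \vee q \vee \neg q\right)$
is never true.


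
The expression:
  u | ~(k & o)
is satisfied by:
  {u: True, o: False, k: False}
  {o: False, k: False, u: False}
  {u: True, k: True, o: False}
  {k: True, o: False, u: False}
  {u: True, o: True, k: False}
  {o: True, u: False, k: False}
  {u: True, k: True, o: True}


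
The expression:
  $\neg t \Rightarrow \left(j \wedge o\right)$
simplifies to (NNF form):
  $t \vee \left(j \wedge o\right)$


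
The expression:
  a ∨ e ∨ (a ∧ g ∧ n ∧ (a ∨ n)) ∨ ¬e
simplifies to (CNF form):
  True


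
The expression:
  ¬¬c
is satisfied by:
  {c: True}


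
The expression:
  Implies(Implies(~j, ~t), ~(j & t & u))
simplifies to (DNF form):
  ~j | ~t | ~u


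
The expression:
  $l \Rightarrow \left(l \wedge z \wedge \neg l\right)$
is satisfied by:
  {l: False}


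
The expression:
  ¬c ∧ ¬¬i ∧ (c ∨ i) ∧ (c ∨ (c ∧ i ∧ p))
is never true.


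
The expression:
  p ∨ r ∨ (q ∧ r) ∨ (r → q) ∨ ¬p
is always true.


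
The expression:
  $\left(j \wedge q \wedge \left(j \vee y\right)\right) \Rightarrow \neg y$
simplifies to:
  $\neg j \vee \neg q \vee \neg y$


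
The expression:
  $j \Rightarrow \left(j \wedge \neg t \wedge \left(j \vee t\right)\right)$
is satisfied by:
  {t: False, j: False}
  {j: True, t: False}
  {t: True, j: False}


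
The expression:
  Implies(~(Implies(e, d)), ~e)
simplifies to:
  d | ~e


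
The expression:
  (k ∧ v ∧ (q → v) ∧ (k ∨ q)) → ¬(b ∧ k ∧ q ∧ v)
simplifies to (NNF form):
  ¬b ∨ ¬k ∨ ¬q ∨ ¬v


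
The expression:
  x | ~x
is always true.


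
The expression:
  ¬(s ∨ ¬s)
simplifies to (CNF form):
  False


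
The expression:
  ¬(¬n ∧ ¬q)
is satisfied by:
  {n: True, q: True}
  {n: True, q: False}
  {q: True, n: False}


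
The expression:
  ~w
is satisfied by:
  {w: False}


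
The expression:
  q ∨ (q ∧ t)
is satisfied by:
  {q: True}


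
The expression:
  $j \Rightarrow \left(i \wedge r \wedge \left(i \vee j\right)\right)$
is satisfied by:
  {r: True, i: True, j: False}
  {r: True, i: False, j: False}
  {i: True, r: False, j: False}
  {r: False, i: False, j: False}
  {r: True, j: True, i: True}


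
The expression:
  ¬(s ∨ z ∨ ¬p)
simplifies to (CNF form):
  p ∧ ¬s ∧ ¬z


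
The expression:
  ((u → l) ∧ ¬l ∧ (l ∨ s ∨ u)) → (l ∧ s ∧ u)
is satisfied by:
  {l: True, u: True, s: False}
  {l: True, s: False, u: False}
  {u: True, s: False, l: False}
  {u: False, s: False, l: False}
  {l: True, u: True, s: True}
  {l: True, s: True, u: False}
  {u: True, s: True, l: False}


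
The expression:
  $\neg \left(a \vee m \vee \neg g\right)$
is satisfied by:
  {g: True, a: False, m: False}


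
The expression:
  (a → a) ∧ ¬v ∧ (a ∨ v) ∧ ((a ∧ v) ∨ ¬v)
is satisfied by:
  {a: True, v: False}


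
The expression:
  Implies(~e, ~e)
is always true.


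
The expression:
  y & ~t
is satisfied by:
  {y: True, t: False}


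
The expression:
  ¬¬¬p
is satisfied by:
  {p: False}


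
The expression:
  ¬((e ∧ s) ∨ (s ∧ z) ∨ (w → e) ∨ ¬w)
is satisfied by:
  {w: True, e: False, s: False, z: False}
  {z: True, w: True, e: False, s: False}
  {s: True, w: True, e: False, z: False}


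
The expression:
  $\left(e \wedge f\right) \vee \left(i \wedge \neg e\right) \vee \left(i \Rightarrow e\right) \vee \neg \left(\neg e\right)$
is always true.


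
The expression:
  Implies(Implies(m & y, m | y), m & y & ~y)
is never true.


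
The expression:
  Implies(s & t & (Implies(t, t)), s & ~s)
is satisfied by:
  {s: False, t: False}
  {t: True, s: False}
  {s: True, t: False}


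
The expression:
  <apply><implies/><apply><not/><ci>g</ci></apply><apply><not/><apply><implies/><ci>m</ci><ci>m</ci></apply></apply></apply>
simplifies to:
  <ci>g</ci>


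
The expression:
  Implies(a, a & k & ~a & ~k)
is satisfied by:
  {a: False}


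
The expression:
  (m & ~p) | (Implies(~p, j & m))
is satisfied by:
  {m: True, p: True}
  {m: True, p: False}
  {p: True, m: False}


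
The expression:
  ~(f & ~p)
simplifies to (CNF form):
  p | ~f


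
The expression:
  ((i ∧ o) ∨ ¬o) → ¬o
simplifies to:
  ¬i ∨ ¬o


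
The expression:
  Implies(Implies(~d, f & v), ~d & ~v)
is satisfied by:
  {d: False, v: False, f: False}
  {f: True, d: False, v: False}
  {v: True, d: False, f: False}


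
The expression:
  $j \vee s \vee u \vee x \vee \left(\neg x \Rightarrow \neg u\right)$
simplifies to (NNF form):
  $\text{True}$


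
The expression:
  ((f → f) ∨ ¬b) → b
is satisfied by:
  {b: True}


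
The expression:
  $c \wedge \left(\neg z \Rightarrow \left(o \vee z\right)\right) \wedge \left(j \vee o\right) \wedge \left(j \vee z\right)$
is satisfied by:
  {c: True, o: True, j: True, z: True}
  {c: True, o: True, j: True, z: False}
  {c: True, o: True, z: True, j: False}
  {c: True, j: True, z: True, o: False}


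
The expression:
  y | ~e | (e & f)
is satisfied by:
  {y: True, f: True, e: False}
  {y: True, f: False, e: False}
  {f: True, y: False, e: False}
  {y: False, f: False, e: False}
  {y: True, e: True, f: True}
  {y: True, e: True, f: False}
  {e: True, f: True, y: False}


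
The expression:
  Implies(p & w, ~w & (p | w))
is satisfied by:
  {p: False, w: False}
  {w: True, p: False}
  {p: True, w: False}


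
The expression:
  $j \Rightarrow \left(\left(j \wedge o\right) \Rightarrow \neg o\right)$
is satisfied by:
  {o: False, j: False}
  {j: True, o: False}
  {o: True, j: False}


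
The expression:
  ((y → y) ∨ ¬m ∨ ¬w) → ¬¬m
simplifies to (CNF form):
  m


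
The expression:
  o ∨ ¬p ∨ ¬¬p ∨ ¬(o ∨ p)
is always true.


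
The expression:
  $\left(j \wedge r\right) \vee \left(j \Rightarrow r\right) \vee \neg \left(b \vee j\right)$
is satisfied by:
  {r: True, j: False}
  {j: False, r: False}
  {j: True, r: True}


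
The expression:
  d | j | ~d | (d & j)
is always true.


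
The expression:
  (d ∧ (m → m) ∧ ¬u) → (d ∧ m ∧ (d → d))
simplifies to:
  m ∨ u ∨ ¬d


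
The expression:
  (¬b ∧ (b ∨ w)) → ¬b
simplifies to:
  True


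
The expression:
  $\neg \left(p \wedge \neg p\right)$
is always true.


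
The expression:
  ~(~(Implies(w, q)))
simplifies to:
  q | ~w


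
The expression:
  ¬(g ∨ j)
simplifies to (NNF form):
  ¬g ∧ ¬j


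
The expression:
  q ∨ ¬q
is always true.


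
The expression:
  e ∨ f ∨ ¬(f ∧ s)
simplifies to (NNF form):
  True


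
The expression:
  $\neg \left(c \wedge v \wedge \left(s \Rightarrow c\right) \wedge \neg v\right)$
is always true.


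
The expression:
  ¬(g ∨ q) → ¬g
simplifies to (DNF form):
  True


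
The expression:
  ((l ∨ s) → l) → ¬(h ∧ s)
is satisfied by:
  {l: False, s: False, h: False}
  {h: True, l: False, s: False}
  {s: True, l: False, h: False}
  {h: True, s: True, l: False}
  {l: True, h: False, s: False}
  {h: True, l: True, s: False}
  {s: True, l: True, h: False}


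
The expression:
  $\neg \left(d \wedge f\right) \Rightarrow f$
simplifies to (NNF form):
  $f$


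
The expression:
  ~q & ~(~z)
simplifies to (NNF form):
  z & ~q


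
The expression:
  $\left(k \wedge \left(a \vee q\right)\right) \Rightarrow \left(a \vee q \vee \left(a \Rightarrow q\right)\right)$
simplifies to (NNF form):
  $\text{True}$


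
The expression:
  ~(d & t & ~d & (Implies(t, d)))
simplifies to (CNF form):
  True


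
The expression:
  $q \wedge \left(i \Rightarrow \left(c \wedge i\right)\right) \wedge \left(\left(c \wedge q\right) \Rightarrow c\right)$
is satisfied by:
  {c: True, q: True, i: False}
  {q: True, i: False, c: False}
  {i: True, c: True, q: True}


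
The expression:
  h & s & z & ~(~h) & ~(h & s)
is never true.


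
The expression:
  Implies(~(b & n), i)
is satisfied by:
  {i: True, b: True, n: True}
  {i: True, b: True, n: False}
  {i: True, n: True, b: False}
  {i: True, n: False, b: False}
  {b: True, n: True, i: False}


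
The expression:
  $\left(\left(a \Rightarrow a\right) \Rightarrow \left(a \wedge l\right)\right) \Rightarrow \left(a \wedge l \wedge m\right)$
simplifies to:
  $m \vee \neg a \vee \neg l$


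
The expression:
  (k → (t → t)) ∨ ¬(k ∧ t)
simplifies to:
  True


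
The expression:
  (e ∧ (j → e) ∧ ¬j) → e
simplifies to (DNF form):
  True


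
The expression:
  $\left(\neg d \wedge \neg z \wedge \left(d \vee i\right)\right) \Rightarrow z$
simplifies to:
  $d \vee z \vee \neg i$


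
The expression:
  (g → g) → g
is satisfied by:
  {g: True}


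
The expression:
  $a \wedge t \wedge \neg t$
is never true.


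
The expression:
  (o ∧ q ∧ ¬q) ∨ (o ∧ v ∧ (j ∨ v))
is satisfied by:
  {o: True, v: True}


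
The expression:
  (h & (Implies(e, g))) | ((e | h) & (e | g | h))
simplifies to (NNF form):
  e | h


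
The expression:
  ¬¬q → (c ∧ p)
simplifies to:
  (c ∧ p) ∨ ¬q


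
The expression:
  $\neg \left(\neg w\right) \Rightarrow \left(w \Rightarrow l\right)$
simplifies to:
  $l \vee \neg w$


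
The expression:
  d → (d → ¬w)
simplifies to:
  ¬d ∨ ¬w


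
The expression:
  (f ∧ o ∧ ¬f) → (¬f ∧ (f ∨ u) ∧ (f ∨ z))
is always true.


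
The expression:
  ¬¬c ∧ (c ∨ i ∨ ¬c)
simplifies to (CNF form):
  c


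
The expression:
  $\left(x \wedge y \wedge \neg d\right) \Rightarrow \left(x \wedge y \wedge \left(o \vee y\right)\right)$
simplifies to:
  $\text{True}$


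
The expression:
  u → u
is always true.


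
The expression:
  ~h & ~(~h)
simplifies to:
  False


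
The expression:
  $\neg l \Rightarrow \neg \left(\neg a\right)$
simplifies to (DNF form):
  $a \vee l$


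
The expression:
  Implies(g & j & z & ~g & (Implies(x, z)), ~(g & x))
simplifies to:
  True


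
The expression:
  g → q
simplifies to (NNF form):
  q ∨ ¬g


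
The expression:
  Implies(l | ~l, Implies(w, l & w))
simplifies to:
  l | ~w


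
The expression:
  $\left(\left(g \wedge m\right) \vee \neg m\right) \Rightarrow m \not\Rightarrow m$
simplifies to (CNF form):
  $m \wedge \neg g$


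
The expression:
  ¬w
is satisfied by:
  {w: False}


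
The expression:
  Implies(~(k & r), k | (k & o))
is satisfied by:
  {k: True}


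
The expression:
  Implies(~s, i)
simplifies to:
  i | s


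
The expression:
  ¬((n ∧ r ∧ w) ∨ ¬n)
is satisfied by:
  {n: True, w: False, r: False}
  {r: True, n: True, w: False}
  {w: True, n: True, r: False}


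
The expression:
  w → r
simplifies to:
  r ∨ ¬w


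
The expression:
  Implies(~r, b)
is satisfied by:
  {r: True, b: True}
  {r: True, b: False}
  {b: True, r: False}


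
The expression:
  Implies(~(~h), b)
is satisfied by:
  {b: True, h: False}
  {h: False, b: False}
  {h: True, b: True}


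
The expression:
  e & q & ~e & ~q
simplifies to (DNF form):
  False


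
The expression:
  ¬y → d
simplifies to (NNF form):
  d ∨ y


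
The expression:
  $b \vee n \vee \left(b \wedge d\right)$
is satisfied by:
  {n: True, b: True}
  {n: True, b: False}
  {b: True, n: False}


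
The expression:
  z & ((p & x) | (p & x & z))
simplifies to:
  p & x & z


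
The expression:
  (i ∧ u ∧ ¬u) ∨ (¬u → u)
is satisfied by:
  {u: True}


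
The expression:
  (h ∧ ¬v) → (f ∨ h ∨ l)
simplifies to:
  True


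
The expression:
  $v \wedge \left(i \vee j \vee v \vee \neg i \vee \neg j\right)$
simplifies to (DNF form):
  $v$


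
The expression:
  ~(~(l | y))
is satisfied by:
  {y: True, l: True}
  {y: True, l: False}
  {l: True, y: False}


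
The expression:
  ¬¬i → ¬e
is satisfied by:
  {e: False, i: False}
  {i: True, e: False}
  {e: True, i: False}


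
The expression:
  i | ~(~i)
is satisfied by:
  {i: True}


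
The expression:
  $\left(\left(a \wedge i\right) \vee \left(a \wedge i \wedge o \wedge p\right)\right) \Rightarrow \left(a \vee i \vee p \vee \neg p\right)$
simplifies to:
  $\text{True}$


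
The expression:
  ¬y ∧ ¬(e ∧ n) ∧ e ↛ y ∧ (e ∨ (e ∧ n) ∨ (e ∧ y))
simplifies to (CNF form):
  e ∧ ¬n ∧ ¬y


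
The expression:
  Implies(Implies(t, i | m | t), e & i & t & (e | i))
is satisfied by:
  {t: True, i: True, e: True}


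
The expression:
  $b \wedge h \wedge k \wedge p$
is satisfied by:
  {h: True, p: True, b: True, k: True}


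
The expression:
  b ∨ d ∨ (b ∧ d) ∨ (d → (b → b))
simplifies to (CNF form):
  True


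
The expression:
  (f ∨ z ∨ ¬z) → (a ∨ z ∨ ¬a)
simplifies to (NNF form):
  True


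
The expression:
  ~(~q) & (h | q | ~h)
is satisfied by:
  {q: True}


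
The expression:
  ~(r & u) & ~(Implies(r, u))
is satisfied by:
  {r: True, u: False}


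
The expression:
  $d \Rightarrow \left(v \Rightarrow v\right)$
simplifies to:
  $\text{True}$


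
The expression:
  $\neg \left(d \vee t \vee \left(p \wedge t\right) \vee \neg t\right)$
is never true.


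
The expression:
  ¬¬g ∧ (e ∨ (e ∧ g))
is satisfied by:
  {e: True, g: True}


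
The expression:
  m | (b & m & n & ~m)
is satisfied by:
  {m: True}


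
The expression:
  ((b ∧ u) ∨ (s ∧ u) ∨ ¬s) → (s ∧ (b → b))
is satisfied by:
  {s: True}


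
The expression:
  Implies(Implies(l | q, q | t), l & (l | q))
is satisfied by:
  {l: True}


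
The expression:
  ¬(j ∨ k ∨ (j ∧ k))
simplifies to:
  ¬j ∧ ¬k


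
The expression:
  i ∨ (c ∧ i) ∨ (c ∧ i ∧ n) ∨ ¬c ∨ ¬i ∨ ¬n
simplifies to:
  True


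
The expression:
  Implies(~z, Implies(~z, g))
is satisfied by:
  {z: True, g: True}
  {z: True, g: False}
  {g: True, z: False}


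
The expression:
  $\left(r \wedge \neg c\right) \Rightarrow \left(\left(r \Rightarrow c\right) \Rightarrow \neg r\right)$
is always true.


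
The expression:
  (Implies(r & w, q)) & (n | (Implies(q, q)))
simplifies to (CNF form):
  q | ~r | ~w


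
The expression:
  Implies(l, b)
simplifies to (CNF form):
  b | ~l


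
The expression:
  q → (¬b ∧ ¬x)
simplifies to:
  (¬b ∧ ¬x) ∨ ¬q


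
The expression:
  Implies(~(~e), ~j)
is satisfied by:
  {e: False, j: False}
  {j: True, e: False}
  {e: True, j: False}


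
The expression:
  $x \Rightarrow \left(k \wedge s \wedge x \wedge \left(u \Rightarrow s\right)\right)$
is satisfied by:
  {s: True, k: True, x: False}
  {s: True, k: False, x: False}
  {k: True, s: False, x: False}
  {s: False, k: False, x: False}
  {x: True, s: True, k: True}


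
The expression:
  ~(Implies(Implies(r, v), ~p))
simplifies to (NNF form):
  p & (v | ~r)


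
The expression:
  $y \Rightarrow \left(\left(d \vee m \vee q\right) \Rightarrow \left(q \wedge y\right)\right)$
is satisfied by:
  {q: True, d: False, m: False, y: False}
  {q: True, m: True, d: False, y: False}
  {q: True, d: True, m: False, y: False}
  {q: True, m: True, d: True, y: False}
  {q: False, d: False, m: False, y: False}
  {m: True, q: False, d: False, y: False}
  {d: True, q: False, m: False, y: False}
  {m: True, d: True, q: False, y: False}
  {y: True, q: True, d: False, m: False}
  {y: True, m: True, q: True, d: False}
  {y: True, q: True, d: True, m: False}
  {y: True, m: True, q: True, d: True}
  {y: True, q: False, d: False, m: False}


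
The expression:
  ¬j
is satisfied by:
  {j: False}


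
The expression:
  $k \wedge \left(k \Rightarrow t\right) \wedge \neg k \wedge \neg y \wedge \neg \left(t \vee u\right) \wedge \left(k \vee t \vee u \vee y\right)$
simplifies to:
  $\text{False}$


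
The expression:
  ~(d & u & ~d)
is always true.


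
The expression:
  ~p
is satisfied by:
  {p: False}


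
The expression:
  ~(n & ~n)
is always true.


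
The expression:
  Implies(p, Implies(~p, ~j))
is always true.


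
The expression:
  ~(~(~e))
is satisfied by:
  {e: False}


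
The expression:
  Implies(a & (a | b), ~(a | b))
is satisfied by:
  {a: False}


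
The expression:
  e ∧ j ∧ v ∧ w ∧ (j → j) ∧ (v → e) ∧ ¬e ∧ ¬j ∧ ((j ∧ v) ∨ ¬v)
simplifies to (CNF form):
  False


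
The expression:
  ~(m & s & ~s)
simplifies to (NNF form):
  True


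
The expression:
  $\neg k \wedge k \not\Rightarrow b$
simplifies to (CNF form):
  $\text{False}$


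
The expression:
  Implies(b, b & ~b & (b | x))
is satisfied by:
  {b: False}


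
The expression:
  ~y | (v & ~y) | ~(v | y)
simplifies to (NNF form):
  ~y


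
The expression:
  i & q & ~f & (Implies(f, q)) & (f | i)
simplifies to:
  i & q & ~f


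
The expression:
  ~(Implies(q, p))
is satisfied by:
  {q: True, p: False}


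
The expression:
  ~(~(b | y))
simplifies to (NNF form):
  b | y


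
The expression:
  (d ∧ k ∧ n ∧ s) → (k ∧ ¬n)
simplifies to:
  ¬d ∨ ¬k ∨ ¬n ∨ ¬s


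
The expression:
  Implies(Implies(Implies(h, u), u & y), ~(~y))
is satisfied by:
  {y: True, u: True, h: False}
  {y: True, h: False, u: False}
  {u: True, h: False, y: False}
  {u: False, h: False, y: False}
  {y: True, u: True, h: True}
  {y: True, h: True, u: False}
  {u: True, h: True, y: False}


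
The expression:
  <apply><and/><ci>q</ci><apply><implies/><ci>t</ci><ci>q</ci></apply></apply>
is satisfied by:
  {q: True}


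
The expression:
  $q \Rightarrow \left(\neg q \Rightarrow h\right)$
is always true.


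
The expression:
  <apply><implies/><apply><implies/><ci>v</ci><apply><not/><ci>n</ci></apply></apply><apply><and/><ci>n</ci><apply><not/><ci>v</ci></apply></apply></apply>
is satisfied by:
  {n: True}


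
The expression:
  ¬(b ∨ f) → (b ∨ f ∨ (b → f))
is always true.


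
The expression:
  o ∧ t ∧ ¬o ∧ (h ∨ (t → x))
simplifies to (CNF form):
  False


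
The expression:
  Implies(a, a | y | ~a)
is always true.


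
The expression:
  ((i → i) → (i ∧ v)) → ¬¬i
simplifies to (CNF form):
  True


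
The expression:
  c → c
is always true.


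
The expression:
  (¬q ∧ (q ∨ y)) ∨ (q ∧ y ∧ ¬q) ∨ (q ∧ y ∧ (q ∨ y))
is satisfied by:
  {y: True}


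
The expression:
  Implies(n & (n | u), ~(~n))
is always true.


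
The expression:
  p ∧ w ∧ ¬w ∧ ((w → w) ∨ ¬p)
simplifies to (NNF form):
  False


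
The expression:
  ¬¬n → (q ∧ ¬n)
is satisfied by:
  {n: False}


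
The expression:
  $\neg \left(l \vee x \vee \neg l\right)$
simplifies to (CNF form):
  $\text{False}$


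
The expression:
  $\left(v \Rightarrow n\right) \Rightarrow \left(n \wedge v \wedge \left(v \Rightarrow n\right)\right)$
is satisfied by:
  {v: True}


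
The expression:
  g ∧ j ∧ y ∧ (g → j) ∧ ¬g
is never true.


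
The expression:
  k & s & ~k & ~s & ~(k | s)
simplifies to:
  False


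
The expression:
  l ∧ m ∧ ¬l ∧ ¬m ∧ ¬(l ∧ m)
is never true.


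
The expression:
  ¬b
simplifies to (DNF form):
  ¬b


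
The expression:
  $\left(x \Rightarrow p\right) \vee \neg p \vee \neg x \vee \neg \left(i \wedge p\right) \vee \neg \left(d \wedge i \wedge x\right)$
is always true.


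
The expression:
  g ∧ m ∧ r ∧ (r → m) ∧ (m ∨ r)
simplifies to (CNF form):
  g ∧ m ∧ r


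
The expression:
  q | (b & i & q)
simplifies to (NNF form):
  q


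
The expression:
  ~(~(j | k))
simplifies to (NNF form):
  j | k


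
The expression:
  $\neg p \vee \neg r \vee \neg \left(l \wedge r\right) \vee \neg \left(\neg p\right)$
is always true.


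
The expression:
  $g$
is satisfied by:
  {g: True}


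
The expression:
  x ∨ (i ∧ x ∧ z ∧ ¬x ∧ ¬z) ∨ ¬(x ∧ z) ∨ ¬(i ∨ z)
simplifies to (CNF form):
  True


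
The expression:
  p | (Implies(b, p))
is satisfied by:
  {p: True, b: False}
  {b: False, p: False}
  {b: True, p: True}


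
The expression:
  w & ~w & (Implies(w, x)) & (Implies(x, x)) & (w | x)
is never true.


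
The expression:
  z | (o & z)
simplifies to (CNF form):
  z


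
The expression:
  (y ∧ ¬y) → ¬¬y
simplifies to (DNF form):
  True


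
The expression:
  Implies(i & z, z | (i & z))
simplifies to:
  True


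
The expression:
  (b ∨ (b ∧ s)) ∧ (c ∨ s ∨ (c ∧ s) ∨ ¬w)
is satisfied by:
  {b: True, c: True, s: True, w: False}
  {b: True, c: True, w: False, s: False}
  {b: True, s: True, w: False, c: False}
  {b: True, w: False, s: False, c: False}
  {b: True, c: True, w: True, s: True}
  {b: True, c: True, w: True, s: False}
  {b: True, w: True, s: True, c: False}


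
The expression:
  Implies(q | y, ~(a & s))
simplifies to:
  ~a | ~s | (~q & ~y)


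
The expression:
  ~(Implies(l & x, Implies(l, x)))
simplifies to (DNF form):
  False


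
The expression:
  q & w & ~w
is never true.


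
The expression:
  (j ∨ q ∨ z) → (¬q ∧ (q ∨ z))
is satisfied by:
  {z: True, q: False, j: False}
  {q: False, j: False, z: False}
  {j: True, z: True, q: False}


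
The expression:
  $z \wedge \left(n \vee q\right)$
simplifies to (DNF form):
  $\left(n \wedge z\right) \vee \left(q \wedge z\right)$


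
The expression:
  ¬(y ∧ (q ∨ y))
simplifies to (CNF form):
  ¬y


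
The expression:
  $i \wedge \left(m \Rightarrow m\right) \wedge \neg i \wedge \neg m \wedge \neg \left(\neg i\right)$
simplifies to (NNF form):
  $\text{False}$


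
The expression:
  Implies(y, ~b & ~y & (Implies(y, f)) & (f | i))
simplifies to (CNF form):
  ~y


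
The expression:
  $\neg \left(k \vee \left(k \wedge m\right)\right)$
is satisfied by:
  {k: False}


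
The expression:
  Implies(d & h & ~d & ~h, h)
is always true.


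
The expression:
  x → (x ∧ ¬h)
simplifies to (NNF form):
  ¬h ∨ ¬x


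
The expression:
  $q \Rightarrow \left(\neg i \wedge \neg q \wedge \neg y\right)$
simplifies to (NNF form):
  $\neg q$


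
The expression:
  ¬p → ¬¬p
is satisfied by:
  {p: True}


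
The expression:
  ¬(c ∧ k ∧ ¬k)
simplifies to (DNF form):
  True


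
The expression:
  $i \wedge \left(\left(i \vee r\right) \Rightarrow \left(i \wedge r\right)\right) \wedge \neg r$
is never true.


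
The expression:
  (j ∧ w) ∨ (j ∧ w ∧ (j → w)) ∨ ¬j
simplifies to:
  w ∨ ¬j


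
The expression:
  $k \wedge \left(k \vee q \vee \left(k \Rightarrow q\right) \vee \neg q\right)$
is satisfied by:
  {k: True}


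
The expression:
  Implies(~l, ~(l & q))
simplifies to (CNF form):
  True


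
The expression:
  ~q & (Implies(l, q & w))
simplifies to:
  ~l & ~q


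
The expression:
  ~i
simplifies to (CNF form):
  ~i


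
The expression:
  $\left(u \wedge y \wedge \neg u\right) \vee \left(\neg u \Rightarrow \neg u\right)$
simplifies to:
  $\text{True}$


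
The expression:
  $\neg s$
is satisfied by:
  {s: False}


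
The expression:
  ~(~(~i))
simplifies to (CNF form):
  ~i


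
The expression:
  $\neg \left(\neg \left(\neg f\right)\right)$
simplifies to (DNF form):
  $\neg f$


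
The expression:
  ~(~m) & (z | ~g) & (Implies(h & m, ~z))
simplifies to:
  m & (z | ~g) & (~h | ~z)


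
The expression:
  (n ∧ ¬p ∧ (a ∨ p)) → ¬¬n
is always true.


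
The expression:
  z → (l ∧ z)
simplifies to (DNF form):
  l ∨ ¬z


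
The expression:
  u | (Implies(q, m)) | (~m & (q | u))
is always true.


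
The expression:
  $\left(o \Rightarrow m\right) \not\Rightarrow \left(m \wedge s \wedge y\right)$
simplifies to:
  $\left(m \wedge \neg s\right) \vee \left(m \wedge \neg y\right) \vee \left(\neg m \wedge \neg o\right)$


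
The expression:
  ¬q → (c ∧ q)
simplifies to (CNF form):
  q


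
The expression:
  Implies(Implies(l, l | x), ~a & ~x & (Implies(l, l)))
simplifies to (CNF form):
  ~a & ~x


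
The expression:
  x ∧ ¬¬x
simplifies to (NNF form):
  x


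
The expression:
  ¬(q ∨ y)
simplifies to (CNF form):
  ¬q ∧ ¬y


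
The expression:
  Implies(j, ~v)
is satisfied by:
  {v: False, j: False}
  {j: True, v: False}
  {v: True, j: False}


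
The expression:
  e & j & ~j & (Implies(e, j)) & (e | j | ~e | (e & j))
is never true.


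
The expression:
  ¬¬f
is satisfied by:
  {f: True}


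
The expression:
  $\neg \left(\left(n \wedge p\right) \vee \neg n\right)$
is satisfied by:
  {n: True, p: False}


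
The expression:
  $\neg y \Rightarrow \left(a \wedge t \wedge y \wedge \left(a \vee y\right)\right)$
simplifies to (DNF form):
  $y$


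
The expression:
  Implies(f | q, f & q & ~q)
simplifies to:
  ~f & ~q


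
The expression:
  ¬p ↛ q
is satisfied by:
  {q: False, p: False}


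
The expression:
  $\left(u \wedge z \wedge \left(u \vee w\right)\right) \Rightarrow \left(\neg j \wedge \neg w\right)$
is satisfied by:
  {w: False, u: False, z: False, j: False}
  {j: True, w: False, u: False, z: False}
  {w: True, j: False, u: False, z: False}
  {j: True, w: True, u: False, z: False}
  {z: True, j: False, w: False, u: False}
  {j: True, z: True, w: False, u: False}
  {z: True, w: True, j: False, u: False}
  {j: True, z: True, w: True, u: False}
  {u: True, z: False, w: False, j: False}
  {u: True, j: True, z: False, w: False}
  {u: True, w: True, z: False, j: False}
  {j: True, u: True, w: True, z: False}
  {u: True, z: True, j: False, w: False}


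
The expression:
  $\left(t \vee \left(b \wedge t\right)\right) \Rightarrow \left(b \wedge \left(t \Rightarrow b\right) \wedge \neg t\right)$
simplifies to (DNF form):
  $\neg t$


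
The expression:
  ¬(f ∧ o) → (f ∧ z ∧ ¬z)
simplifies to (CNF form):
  f ∧ o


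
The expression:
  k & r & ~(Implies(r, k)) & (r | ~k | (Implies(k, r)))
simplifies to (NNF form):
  False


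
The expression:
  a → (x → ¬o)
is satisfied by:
  {x: False, o: False, a: False}
  {a: True, x: False, o: False}
  {o: True, x: False, a: False}
  {a: True, o: True, x: False}
  {x: True, a: False, o: False}
  {a: True, x: True, o: False}
  {o: True, x: True, a: False}


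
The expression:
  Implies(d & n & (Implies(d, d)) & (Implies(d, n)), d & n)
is always true.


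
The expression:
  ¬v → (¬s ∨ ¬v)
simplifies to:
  True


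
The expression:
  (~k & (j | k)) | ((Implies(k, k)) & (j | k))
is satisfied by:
  {k: True, j: True}
  {k: True, j: False}
  {j: True, k: False}


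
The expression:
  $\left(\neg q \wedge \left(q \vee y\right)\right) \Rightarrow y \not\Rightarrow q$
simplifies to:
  $\text{True}$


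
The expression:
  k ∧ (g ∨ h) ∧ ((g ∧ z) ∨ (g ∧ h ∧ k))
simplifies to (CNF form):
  g ∧ k ∧ (h ∨ z)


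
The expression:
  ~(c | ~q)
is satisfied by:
  {q: True, c: False}


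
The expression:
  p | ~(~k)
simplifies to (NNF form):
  k | p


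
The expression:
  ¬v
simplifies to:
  ¬v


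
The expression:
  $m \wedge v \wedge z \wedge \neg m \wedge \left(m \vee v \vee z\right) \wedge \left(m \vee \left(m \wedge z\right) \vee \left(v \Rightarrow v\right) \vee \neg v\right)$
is never true.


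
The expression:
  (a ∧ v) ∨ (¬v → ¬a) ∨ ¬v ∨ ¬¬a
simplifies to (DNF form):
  True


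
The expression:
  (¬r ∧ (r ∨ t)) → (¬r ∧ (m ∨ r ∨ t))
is always true.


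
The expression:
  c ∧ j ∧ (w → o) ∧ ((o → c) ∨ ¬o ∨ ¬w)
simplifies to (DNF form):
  (c ∧ j ∧ o) ∨ (c ∧ j ∧ ¬w)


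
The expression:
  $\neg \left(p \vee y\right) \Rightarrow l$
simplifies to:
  $l \vee p \vee y$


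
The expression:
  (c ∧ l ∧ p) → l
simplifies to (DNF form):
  True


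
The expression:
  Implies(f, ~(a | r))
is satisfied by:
  {r: False, f: False, a: False}
  {a: True, r: False, f: False}
  {r: True, a: False, f: False}
  {a: True, r: True, f: False}
  {f: True, a: False, r: False}


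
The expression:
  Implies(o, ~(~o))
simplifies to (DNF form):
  True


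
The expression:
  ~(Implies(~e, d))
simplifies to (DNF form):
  ~d & ~e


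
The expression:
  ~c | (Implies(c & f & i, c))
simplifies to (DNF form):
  True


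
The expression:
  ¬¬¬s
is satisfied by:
  {s: False}


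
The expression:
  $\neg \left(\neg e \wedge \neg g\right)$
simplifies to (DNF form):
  $e \vee g$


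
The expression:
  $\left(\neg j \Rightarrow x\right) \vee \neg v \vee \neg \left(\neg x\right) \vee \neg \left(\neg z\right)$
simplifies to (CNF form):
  $j \vee x \vee z \vee \neg v$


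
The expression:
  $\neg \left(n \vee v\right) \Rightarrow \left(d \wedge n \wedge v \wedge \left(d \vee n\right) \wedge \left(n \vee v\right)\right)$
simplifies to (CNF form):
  $n \vee v$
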